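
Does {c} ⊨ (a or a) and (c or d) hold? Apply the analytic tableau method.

No

Initial set: {T c; F ((a or a) and (c or d))}.
F ((a or a) and (c or d)): β-rule — branch into F (a or a)  //  F (c or d).
  branch 1 (add F (a or a)):
    F (a or a): α-rule — add F a, F a.
    ○ open, literals {a=0, c=1}.
  branch 2 (add F (c or d)):
    F (c or d): α-rule — add F c, F d.
    × closes — contains both c and not c.
1 branch closed, 1 open.
An open branch gives a countermodel: a=0, c=1 (unmentioned atoms arbitrary); the premises hold there but the conclusion fails.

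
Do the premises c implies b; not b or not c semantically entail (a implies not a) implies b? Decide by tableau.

Initial set: {(c implies b); (not b or not c); not ((a implies not a) implies b)}.
not ((a implies not a) implies b): α-rule — add (a implies not a), not b.
(c implies b): β-rule — branch into not c  //  b.
  branch 1 (add not c):
    (not b or not c): β-rule — branch into not b  //  not c.
      branch 1.1 (add not b):
        (a implies not a): β-rule — branch into not a  //  not a.
          branch 1.1.1 (add not a):
            ○ open, literals {a=0, b=0, c=0}.
          branch 1.1.2 (add not a):
            ○ open, literals {a=0, b=0, c=0}.
      branch 1.2 (add not c):
        (a implies not a): β-rule — branch into not a  //  not a.
          branch 1.2.1 (add not a):
            ○ open, literals {a=0, b=0, c=0}.
          branch 1.2.2 (add not a):
            ○ open, literals {a=0, b=0, c=0}.
  branch 2 (add b):
    × closes — contains both b and not b.
1 branch closed, 4 open.
An open branch gives a countermodel: a=0, b=0, c=0 (unmentioned atoms arbitrary); the premises hold there but the conclusion fails.

No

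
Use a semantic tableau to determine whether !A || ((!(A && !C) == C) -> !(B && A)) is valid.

Assume the negation and expand:
Initial set: {F (!A || ((!(A && !C) == C) -> !(B && A)))}.
F (!A || ((!(A && !C) == C) -> !(B && A))): α-rule — add F !A, F ((!(A && !C) == C) -> !(B && A)).
F ((!(A && !C) == C) -> !(B && A)): α-rule — add T (!(A && !C) == C), F !(B && A).
F !(B && A): α-rule — add T B, T A.
T (!(A && !C) == C): β-rule — branch into T !(A && !C), T C  //  F !(A && !C), F C.
  branch 1 (add T !(A && !C), T C):
    T !(A && !C): β-rule — branch into F A  //  F !C.
      branch 1.1 (add F A):
        × closes — contains both A and !A.
      branch 1.2 (add F !C):
        ○ open, literals {A=1, B=1, C=1}.
  branch 2 (add F !(A && !C), F C):
    F !(A && !C): α-rule — add T A, T !C.
    ○ open, literals {A=1, B=1, C=0}.
1 branch closed, 2 open.
An open branch gives a countermodel: A=1, B=1, C=1 (unmentioned atoms arbitrary); under it the original formula is false.

Not valid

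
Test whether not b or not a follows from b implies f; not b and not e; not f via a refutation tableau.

Yes

Initial set: {(b implies f); (not b and not e); not f; not (not b or not a)}.
(not b and not e): α-rule — add not b, not e.
not (not b or not a): α-rule — add not not b, not not a.
× closes — contains both b and not b.
All 1 branch closes.
Every branch closed, so the premises entail the conclusion.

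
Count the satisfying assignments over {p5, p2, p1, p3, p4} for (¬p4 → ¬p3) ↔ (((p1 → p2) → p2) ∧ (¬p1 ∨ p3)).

Initial set: {T ((¬p4 → ¬p3) ↔ (((p1 → p2) → p2) ∧ (¬p1 ∨ p3)))}.
T ((¬p4 → ¬p3) ↔ (((p1 → p2) → p2) ∧ (¬p1 ∨ p3))): β-rule — branch into T (¬p4 → ¬p3), T (((p1 → p2) → p2) ∧ (¬p1 ∨ p3))  //  F (¬p4 → ¬p3), F (((p1 → p2) → p2) ∧ (¬p1 ∨ p3)).
  branch 1 (add T (¬p4 → ¬p3), T (((p1 → p2) → p2) ∧ (¬p1 ∨ p3))):
    T (((p1 → p2) → p2) ∧ (¬p1 ∨ p3)): α-rule — add T ((p1 → p2) → p2), T (¬p1 ∨ p3).
    T (¬p4 → ¬p3): β-rule — branch into F ¬p4  //  T ¬p3.
      branch 1.1 (add F ¬p4):
        T ((p1 → p2) → p2): β-rule — branch into F (p1 → p2)  //  T p2.
          branch 1.1.1 (add F (p1 → p2)):
            F (p1 → p2): α-rule — add T p1, F p2.
            T (¬p1 ∨ p3): β-rule — branch into T ¬p1  //  T p3.
              branch 1.1.1.1 (add T ¬p1):
                × closes — contains both p1 and ¬p1.
              branch 1.1.1.2 (add T p3):
                ○ open, literals {p1=T, p2=F, p3=T, p4=T}.
          branch 1.1.2 (add T p2):
            T (¬p1 ∨ p3): β-rule — branch into T ¬p1  //  T p3.
              branch 1.1.2.1 (add T ¬p1):
                ○ open, literals {p1=F, p2=T, p4=T}.
              branch 1.1.2.2 (add T p3):
                ○ open, literals {p2=T, p3=T, p4=T}.
      branch 1.2 (add T ¬p3):
        T ((p1 → p2) → p2): β-rule — branch into F (p1 → p2)  //  T p2.
          branch 1.2.1 (add F (p1 → p2)):
            F (p1 → p2): α-rule — add T p1, F p2.
            T (¬p1 ∨ p3): β-rule — branch into T ¬p1  //  T p3.
              branch 1.2.1.1 (add T ¬p1):
                × closes — contains both p1 and ¬p1.
              branch 1.2.1.2 (add T p3):
                × closes — contains both p3 and ¬p3.
          branch 1.2.2 (add T p2):
            T (¬p1 ∨ p3): β-rule — branch into T ¬p1  //  T p3.
              branch 1.2.2.1 (add T ¬p1):
                ○ open, literals {p1=F, p2=T, p3=F}.
              branch 1.2.2.2 (add T p3):
                × closes — contains both p3 and ¬p3.
  branch 2 (add F (¬p4 → ¬p3), F (((p1 → p2) → p2) ∧ (¬p1 ∨ p3))):
    F (¬p4 → ¬p3): α-rule — add T ¬p4, F ¬p3.
    F (((p1 → p2) → p2) ∧ (¬p1 ∨ p3)): β-rule — branch into F ((p1 → p2) → p2)  //  F (¬p1 ∨ p3).
      branch 2.1 (add F ((p1 → p2) → p2)):
        F ((p1 → p2) → p2): α-rule — add T (p1 → p2), F p2.
        T (p1 → p2): β-rule — branch into F p1  //  T p2.
          branch 2.1.1 (add F p1):
            ○ open, literals {p1=F, p2=F, p3=T, p4=F}.
          branch 2.1.2 (add T p2):
            × closes — contains both p2 and ¬p2.
      branch 2.2 (add F (¬p1 ∨ p3)):
        F (¬p1 ∨ p3): α-rule — add F ¬p1, F p3.
        × closes — contains both p3 and ¬p3.
6 branches closed, 5 open.
Each open branch fixes some atoms; the unmentioned ones are free. Counting distinct full assignments: branch {p1=T, p2=F, p3=T, p4=T} (p5) contributes 2 new; branch {p1=F, p2=T, p4=T} (p5, p3) contributes 4 new; branch {p2=T, p3=T, p4=T} (p5, p1) contributes 2 new; branch {p1=F, p2=T, p3=F} (p5, p4) contributes 2 new; branch {p1=F, p2=F, p3=T, p4=F} (p5) contributes 2 new. Total: 12.

12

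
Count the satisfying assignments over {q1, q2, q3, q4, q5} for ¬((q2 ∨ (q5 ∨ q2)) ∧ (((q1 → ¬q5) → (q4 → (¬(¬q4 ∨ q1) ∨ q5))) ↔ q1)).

22

Initial set: {¬((q2 ∨ (q5 ∨ q2)) ∧ (((q1 → ¬q5) → (q4 → (¬(¬q4 ∨ q1) ∨ q5))) ↔ q1))}.
¬((q2 ∨ (q5 ∨ q2)) ∧ (((q1 → ¬q5) → (q4 → (¬(¬q4 ∨ q1) ∨ q5))) ↔ q1)): β-rule — branch into ¬(q2 ∨ (q5 ∨ q2))  //  ¬(((q1 → ¬q5) → (q4 → (¬(¬q4 ∨ q1) ∨ q5))) ↔ q1).
  branch 1 (add ¬(q2 ∨ (q5 ∨ q2))):
    ¬(q2 ∨ (q5 ∨ q2)): α-rule — add ¬q2, ¬(q5 ∨ q2).
    ¬(q5 ∨ q2): α-rule — add ¬q5, ¬q2.
    ○ open, literals {q2=F, q5=F}.
  branch 2 (add ¬(((q1 → ¬q5) → (q4 → (¬(¬q4 ∨ q1) ∨ q5))) ↔ q1)):
    ¬(((q1 → ¬q5) → (q4 → (¬(¬q4 ∨ q1) ∨ q5))) ↔ q1): β-rule — branch into ((q1 → ¬q5) → (q4 → (¬(¬q4 ∨ q1) ∨ q5))), ¬q1  //  ¬((q1 → ¬q5) → (q4 → (¬(¬q4 ∨ q1) ∨ q5))), q1.
      branch 2.1 (add ((q1 → ¬q5) → (q4 → (¬(¬q4 ∨ q1) ∨ q5))), ¬q1):
        ((q1 → ¬q5) → (q4 → (¬(¬q4 ∨ q1) ∨ q5))): β-rule — branch into ¬(q1 → ¬q5)  //  (q4 → (¬(¬q4 ∨ q1) ∨ q5)).
          branch 2.1.1 (add ¬(q1 → ¬q5)):
            ¬(q1 → ¬q5): α-rule — add q1, ¬¬q5.
            × closes — contains both q1 and ¬q1.
          branch 2.1.2 (add (q4 → (¬(¬q4 ∨ q1) ∨ q5))):
            (q4 → (¬(¬q4 ∨ q1) ∨ q5)): β-rule — branch into ¬q4  //  (¬(¬q4 ∨ q1) ∨ q5).
              branch 2.1.2.1 (add ¬q4):
                ○ open, literals {q1=F, q4=F}.
              branch 2.1.2.2 (add (¬(¬q4 ∨ q1) ∨ q5)):
                (¬(¬q4 ∨ q1) ∨ q5): β-rule — branch into ¬(¬q4 ∨ q1)  //  q5.
                  branch 2.1.2.2.1 (add ¬(¬q4 ∨ q1)):
                    ¬(¬q4 ∨ q1): α-rule — add ¬¬q4, ¬q1.
                    ○ open, literals {q1=F, q4=T}.
                  branch 2.1.2.2.2 (add q5):
                    ○ open, literals {q1=F, q5=T}.
      branch 2.2 (add ¬((q1 → ¬q5) → (q4 → (¬(¬q4 ∨ q1) ∨ q5))), q1):
        ¬((q1 → ¬q5) → (q4 → (¬(¬q4 ∨ q1) ∨ q5))): α-rule — add (q1 → ¬q5), ¬(q4 → (¬(¬q4 ∨ q1) ∨ q5)).
        ¬(q4 → (¬(¬q4 ∨ q1) ∨ q5)): α-rule — add q4, ¬(¬(¬q4 ∨ q1) ∨ q5).
        ¬(¬(¬q4 ∨ q1) ∨ q5): α-rule — add ¬¬(¬q4 ∨ q1), ¬q5.
        (q1 → ¬q5): β-rule — branch into ¬q1  //  ¬q5.
          branch 2.2.1 (add ¬q1):
            × closes — contains both q1 and ¬q1.
          branch 2.2.2 (add ¬q5):
            ¬¬(¬q4 ∨ q1): β-rule — branch into ¬q4  //  q1.
              branch 2.2.2.1 (add ¬q4):
                × closes — contains both q4 and ¬q4.
              branch 2.2.2.2 (add q1):
                ○ open, literals {q1=T, q4=T, q5=F}.
3 branches closed, 5 open.
Each open branch fixes some atoms; the unmentioned ones are free. Counting distinct full assignments: branch {q2=F, q5=F} (q1, q3, q4) contributes 8 new; branch {q1=F, q4=F} (q2, q3, q5) contributes 6 new; branch {q1=F, q4=T} (q2, q3, q5) contributes 6 new; branch {q1=F, q5=T} (q2, q3, q4) contributes 0 new; branch {q1=T, q4=T, q5=F} (q2, q3) contributes 2 new. Total: 22.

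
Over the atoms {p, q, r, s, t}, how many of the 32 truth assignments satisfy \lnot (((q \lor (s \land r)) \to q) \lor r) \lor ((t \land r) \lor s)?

Initial set: {(\lnot (((q \lor (s \land r)) \to q) \lor r) \lor ((t \land r) \lor s))}.
(\lnot (((q \lor (s \land r)) \to q) \lor r) \lor ((t \land r) \lor s)): β-rule — branch into \lnot (((q \lor (s \land r)) \to q) \lor r)  //  ((t \land r) \lor s).
  branch 1 (add \lnot (((q \lor (s \land r)) \to q) \lor r)):
    \lnot (((q \lor (s \land r)) \to q) \lor r): α-rule — add \lnot ((q \lor (s \land r)) \to q), \lnot r.
    \lnot ((q \lor (s \land r)) \to q): α-rule — add (q \lor (s \land r)), \lnot q.
    (q \lor (s \land r)): β-rule — branch into q  //  (s \land r).
      branch 1.1 (add q):
        × closes — contains both q and \lnot q.
      branch 1.2 (add (s \land r)):
        (s \land r): α-rule — add s, r.
        × closes — contains both r and \lnot r.
  branch 2 (add ((t \land r) \lor s)):
    ((t \land r) \lor s): β-rule — branch into (t \land r)  //  s.
      branch 2.1 (add (t \land r)):
        (t \land r): α-rule — add t, r.
        ○ open, literals {r=1, t=1}.
      branch 2.2 (add s):
        ○ open, literals {s=1}.
2 branches closed, 2 open.
Each open branch fixes some atoms; the unmentioned ones are free. Counting distinct full assignments: branch {r=1, t=1} (p, q, s) contributes 8 new; branch {s=1} (p, q, r, t) contributes 12 new. Total: 20.

20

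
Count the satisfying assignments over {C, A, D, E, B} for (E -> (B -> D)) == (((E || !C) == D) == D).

Initial set: {((E -> (B -> D)) == (((E || !C) == D) == D))}.
((E -> (B -> D)) == (((E || !C) == D) == D)): β-rule — branch into (E -> (B -> D)), (((E || !C) == D) == D)  //  !(E -> (B -> D)), !(((E || !C) == D) == D).
  branch 1 (add (E -> (B -> D)), (((E || !C) == D) == D)):
    (E -> (B -> D)): β-rule — branch into !E  //  (B -> D).
      branch 1.1 (add !E):
        (((E || !C) == D) == D): β-rule — branch into ((E || !C) == D), D  //  !((E || !C) == D), !D.
          branch 1.1.1 (add ((E || !C) == D), D):
            ((E || !C) == D): β-rule — branch into (E || !C), D  //  !(E || !C), !D.
              branch 1.1.1.1 (add (E || !C), D):
                (E || !C): β-rule — branch into E  //  !C.
                  branch 1.1.1.1.1 (add E):
                    × closes — contains both E and !E.
                  branch 1.1.1.1.2 (add !C):
                    ○ open, literals {C=F, D=T, E=F}.
              branch 1.1.1.2 (add !(E || !C), !D):
                × closes — contains both D and !D.
          branch 1.1.2 (add !((E || !C) == D), !D):
            !((E || !C) == D): β-rule — branch into (E || !C), !D  //  !(E || !C), D.
              branch 1.1.2.1 (add (E || !C), !D):
                (E || !C): β-rule — branch into E  //  !C.
                  branch 1.1.2.1.1 (add E):
                    × closes — contains both E and !E.
                  branch 1.1.2.1.2 (add !C):
                    ○ open, literals {C=F, D=F, E=F}.
              branch 1.1.2.2 (add !(E || !C), D):
                × closes — contains both D and !D.
      branch 1.2 (add (B -> D)):
        (((E || !C) == D) == D): β-rule — branch into ((E || !C) == D), D  //  !((E || !C) == D), !D.
          branch 1.2.1 (add ((E || !C) == D), D):
            (B -> D): β-rule — branch into !B  //  D.
              branch 1.2.1.1 (add !B):
                ((E || !C) == D): β-rule — branch into (E || !C), D  //  !(E || !C), !D.
                  branch 1.2.1.1.1 (add (E || !C), D):
                    (E || !C): β-rule — branch into E  //  !C.
                      branch 1.2.1.1.1.1 (add E):
                        ○ open, literals {B=F, D=T, E=T}.
                      branch 1.2.1.1.1.2 (add !C):
                        ○ open, literals {B=F, C=F, D=T}.
                  branch 1.2.1.1.2 (add !(E || !C), !D):
                    × closes — contains both D and !D.
              branch 1.2.1.2 (add D):
                ((E || !C) == D): β-rule — branch into (E || !C), D  //  !(E || !C), !D.
                  branch 1.2.1.2.1 (add (E || !C), D):
                    (E || !C): β-rule — branch into E  //  !C.
                      branch 1.2.1.2.1.1 (add E):
                        ○ open, literals {D=T, E=T}.
                      branch 1.2.1.2.1.2 (add !C):
                        ○ open, literals {C=F, D=T}.
                  branch 1.2.1.2.2 (add !(E || !C), !D):
                    × closes — contains both D and !D.
          branch 1.2.2 (add !((E || !C) == D), !D):
            (B -> D): β-rule — branch into !B  //  D.
              branch 1.2.2.1 (add !B):
                !((E || !C) == D): β-rule — branch into (E || !C), !D  //  !(E || !C), D.
                  branch 1.2.2.1.1 (add (E || !C), !D):
                    (E || !C): β-rule — branch into E  //  !C.
                      branch 1.2.2.1.1.1 (add E):
                        ○ open, literals {B=F, D=F, E=T}.
                      branch 1.2.2.1.1.2 (add !C):
                        ○ open, literals {B=F, C=F, D=F}.
                  branch 1.2.2.1.2 (add !(E || !C), D):
                    × closes — contains both D and !D.
              branch 1.2.2.2 (add D):
                × closes — contains both D and !D.
  branch 2 (add !(E -> (B -> D)), !(((E || !C) == D) == D)):
    !(E -> (B -> D)): α-rule — add E, !(B -> D).
    !(B -> D): α-rule — add B, !D.
    !(((E || !C) == D) == D): β-rule — branch into ((E || !C) == D), !D  //  !((E || !C) == D), D.
      branch 2.1 (add ((E || !C) == D), !D):
        ((E || !C) == D): β-rule — branch into (E || !C), D  //  !(E || !C), !D.
          branch 2.1.1 (add (E || !C), D):
            × closes — contains both D and !D.
          branch 2.1.2 (add !(E || !C), !D):
            !(E || !C): α-rule — add !E, !!C.
            × closes — contains both E and !E.
      branch 2.2 (add !((E || !C) == D), D):
        × closes — contains both D and !D.
11 branches closed, 8 open.
Each open branch fixes some atoms; the unmentioned ones are free. Counting distinct full assignments: branch {C=F, D=T, E=F} (A, B) contributes 4 new; branch {C=F, D=F, E=F} (A, B) contributes 4 new; branch {B=F, D=T, E=T} (C, A) contributes 4 new; branch {B=F, C=F, D=T} (A, E) contributes 0 new; branch {D=T, E=T} (C, A, B) contributes 4 new; branch {C=F, D=T} (A, E, B) contributes 0 new; branch {B=F, D=F, E=T} (C, A) contributes 4 new; branch {B=F, C=F, D=F} (A, E) contributes 0 new. Total: 20.

20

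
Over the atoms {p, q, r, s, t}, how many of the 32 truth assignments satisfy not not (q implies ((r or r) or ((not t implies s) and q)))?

Initial set: {not not (q implies ((r or r) or ((not t implies s) and q)))}.
not not (q implies ((r or r) or ((not t implies s) and q))): drop double negation, giving (q implies ((r or r) or ((not t implies s) and q))).
(q implies ((r or r) or ((not t implies s) and q))): β-rule — branch into not q  //  ((r or r) or ((not t implies s) and q)).
  branch 1 (add not q):
    ○ open, literals {q=0}.
  branch 2 (add ((r or r) or ((not t implies s) and q))):
    ((r or r) or ((not t implies s) and q)): β-rule — branch into (r or r)  //  ((not t implies s) and q).
      branch 2.1 (add (r or r)):
        (r or r): β-rule — branch into r  //  r.
          branch 2.1.1 (add r):
            ○ open, literals {r=1}.
          branch 2.1.2 (add r):
            ○ open, literals {r=1}.
      branch 2.2 (add ((not t implies s) and q)):
        ((not t implies s) and q): α-rule — add (not t implies s), q.
        (not t implies s): β-rule — branch into not not t  //  s.
          branch 2.2.1 (add not not t):
            ○ open, literals {q=1, t=1}.
          branch 2.2.2 (add s):
            ○ open, literals {q=1, s=1}.
0 branches closed, 5 open.
Each open branch fixes some atoms; the unmentioned ones are free. Counting distinct full assignments: branch {q=0} (p, r, s, t) contributes 16 new; branch {r=1} (p, q, s, t) contributes 8 new; branch {r=1} (p, q, s, t) contributes 0 new; branch {q=1, t=1} (p, r, s) contributes 4 new; branch {q=1, s=1} (p, r, t) contributes 2 new. Total: 30.

30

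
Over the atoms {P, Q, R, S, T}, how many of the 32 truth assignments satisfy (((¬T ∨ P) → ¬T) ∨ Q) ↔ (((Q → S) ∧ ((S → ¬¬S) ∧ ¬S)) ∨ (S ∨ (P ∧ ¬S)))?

Initial set: {((((¬T ∨ P) → ¬T) ∨ Q) ↔ (((Q → S) ∧ ((S → ¬¬S) ∧ ¬S)) ∨ (S ∨ (P ∧ ¬S))))}.
((((¬T ∨ P) → ¬T) ∨ Q) ↔ (((Q → S) ∧ ((S → ¬¬S) ∧ ¬S)) ∨ (S ∨ (P ∧ ¬S)))): β-rule — branch into (((¬T ∨ P) → ¬T) ∨ Q), (((Q → S) ∧ ((S → ¬¬S) ∧ ¬S)) ∨ (S ∨ (P ∧ ¬S)))  //  ¬(((¬T ∨ P) → ¬T) ∨ Q), ¬(((Q → S) ∧ ((S → ¬¬S) ∧ ¬S)) ∨ (S ∨ (P ∧ ¬S))).
  branch 1 (add (((¬T ∨ P) → ¬T) ∨ Q), (((Q → S) ∧ ((S → ¬¬S) ∧ ¬S)) ∨ (S ∨ (P ∧ ¬S)))):
    (((¬T ∨ P) → ¬T) ∨ Q): β-rule — branch into ((¬T ∨ P) → ¬T)  //  Q.
      branch 1.1 (add ((¬T ∨ P) → ¬T)):
        (((Q → S) ∧ ((S → ¬¬S) ∧ ¬S)) ∨ (S ∨ (P ∧ ¬S))): β-rule — branch into ((Q → S) ∧ ((S → ¬¬S) ∧ ¬S))  //  (S ∨ (P ∧ ¬S)).
          branch 1.1.1 (add ((Q → S) ∧ ((S → ¬¬S) ∧ ¬S))):
            ((Q → S) ∧ ((S → ¬¬S) ∧ ¬S)): α-rule — add (Q → S), ((S → ¬¬S) ∧ ¬S).
            ((S → ¬¬S) ∧ ¬S): α-rule — add (S → ¬¬S), ¬S.
            ((¬T ∨ P) → ¬T): β-rule — branch into ¬(¬T ∨ P)  //  ¬T.
              branch 1.1.1.1 (add ¬(¬T ∨ P)):
                ¬(¬T ∨ P): α-rule — add ¬¬T, ¬P.
                (Q → S): β-rule — branch into ¬Q  //  S.
                  branch 1.1.1.1.1 (add ¬Q):
                    (S → ¬¬S): β-rule — branch into ¬S  //  ¬¬S.
                      branch 1.1.1.1.1.1 (add ¬S):
                        ○ open, literals {P=false, Q=false, S=false, T=true}.
                      branch 1.1.1.1.1.2 (add ¬¬S):
                        ¬¬S: drop double negation, giving S.
                        × closes — contains both S and ¬S.
                  branch 1.1.1.1.2 (add S):
                    × closes — contains both S and ¬S.
              branch 1.1.1.2 (add ¬T):
                (Q → S): β-rule — branch into ¬Q  //  S.
                  branch 1.1.1.2.1 (add ¬Q):
                    (S → ¬¬S): β-rule — branch into ¬S  //  ¬¬S.
                      branch 1.1.1.2.1.1 (add ¬S):
                        ○ open, literals {Q=false, S=false, T=false}.
                      branch 1.1.1.2.1.2 (add ¬¬S):
                        ¬¬S: drop double negation, giving S.
                        × closes — contains both S and ¬S.
                  branch 1.1.1.2.2 (add S):
                    × closes — contains both S and ¬S.
          branch 1.1.2 (add (S ∨ (P ∧ ¬S))):
            ((¬T ∨ P) → ¬T): β-rule — branch into ¬(¬T ∨ P)  //  ¬T.
              branch 1.1.2.1 (add ¬(¬T ∨ P)):
                ¬(¬T ∨ P): α-rule — add ¬¬T, ¬P.
                (S ∨ (P ∧ ¬S)): β-rule — branch into S  //  (P ∧ ¬S).
                  branch 1.1.2.1.1 (add S):
                    ○ open, literals {P=false, S=true, T=true}.
                  branch 1.1.2.1.2 (add (P ∧ ¬S)):
                    (P ∧ ¬S): α-rule — add P, ¬S.
                    × closes — contains both P and ¬P.
              branch 1.1.2.2 (add ¬T):
                (S ∨ (P ∧ ¬S)): β-rule — branch into S  //  (P ∧ ¬S).
                  branch 1.1.2.2.1 (add S):
                    ○ open, literals {S=true, T=false}.
                  branch 1.1.2.2.2 (add (P ∧ ¬S)):
                    (P ∧ ¬S): α-rule — add P, ¬S.
                    ○ open, literals {P=true, S=false, T=false}.
      branch 1.2 (add Q):
        (((Q → S) ∧ ((S → ¬¬S) ∧ ¬S)) ∨ (S ∨ (P ∧ ¬S))): β-rule — branch into ((Q → S) ∧ ((S → ¬¬S) ∧ ¬S))  //  (S ∨ (P ∧ ¬S)).
          branch 1.2.1 (add ((Q → S) ∧ ((S → ¬¬S) ∧ ¬S))):
            ((Q → S) ∧ ((S → ¬¬S) ∧ ¬S)): α-rule — add (Q → S), ((S → ¬¬S) ∧ ¬S).
            ((S → ¬¬S) ∧ ¬S): α-rule — add (S → ¬¬S), ¬S.
            (Q → S): β-rule — branch into ¬Q  //  S.
              branch 1.2.1.1 (add ¬Q):
                × closes — contains both Q and ¬Q.
              branch 1.2.1.2 (add S):
                × closes — contains both S and ¬S.
          branch 1.2.2 (add (S ∨ (P ∧ ¬S))):
            (S ∨ (P ∧ ¬S)): β-rule — branch into S  //  (P ∧ ¬S).
              branch 1.2.2.1 (add S):
                ○ open, literals {Q=true, S=true}.
              branch 1.2.2.2 (add (P ∧ ¬S)):
                (P ∧ ¬S): α-rule — add P, ¬S.
                ○ open, literals {P=true, Q=true, S=false}.
  branch 2 (add ¬(((¬T ∨ P) → ¬T) ∨ Q), ¬(((Q → S) ∧ ((S → ¬¬S) ∧ ¬S)) ∨ (S ∨ (P ∧ ¬S)))):
    ¬(((¬T ∨ P) → ¬T) ∨ Q): α-rule — add ¬((¬T ∨ P) → ¬T), ¬Q.
    ¬(((Q → S) ∧ ((S → ¬¬S) ∧ ¬S)) ∨ (S ∨ (P ∧ ¬S))): α-rule — add ¬((Q → S) ∧ ((S → ¬¬S) ∧ ¬S)), ¬(S ∨ (P ∧ ¬S)).
    ¬((¬T ∨ P) → ¬T): α-rule — add (¬T ∨ P), ¬¬T.
    ¬(S ∨ (P ∧ ¬S)): α-rule — add ¬S, ¬(P ∧ ¬S).
    ¬((Q → S) ∧ ((S → ¬¬S) ∧ ¬S)): β-rule — branch into ¬(Q → S)  //  ¬((S → ¬¬S) ∧ ¬S).
      branch 2.1 (add ¬(Q → S)):
        ¬(Q → S): α-rule — add Q, ¬S.
        × closes — contains both Q and ¬Q.
      branch 2.2 (add ¬((S → ¬¬S) ∧ ¬S)):
        (¬T ∨ P): β-rule — branch into ¬T  //  P.
          branch 2.2.1 (add ¬T):
            × closes — contains both T and ¬T.
          branch 2.2.2 (add P):
            ¬(P ∧ ¬S): β-rule — branch into ¬P  //  ¬¬S.
              branch 2.2.2.1 (add ¬P):
                × closes — contains both P and ¬P.
              branch 2.2.2.2 (add ¬¬S):
                × closes — contains both S and ¬S.
11 branches closed, 7 open.
Each open branch fixes some atoms; the unmentioned ones are free. Counting distinct full assignments: branch {P=false, Q=false, S=false, T=true} (R) contributes 2 new; branch {Q=false, S=false, T=false} (P, R) contributes 4 new; branch {P=false, S=true, T=true} (Q, R) contributes 4 new; branch {S=true, T=false} (P, Q, R) contributes 8 new; branch {P=true, S=false, T=false} (Q, R) contributes 2 new; branch {Q=true, S=true} (P, R, T) contributes 2 new; branch {P=true, Q=true, S=false} (R, T) contributes 2 new. Total: 24.

24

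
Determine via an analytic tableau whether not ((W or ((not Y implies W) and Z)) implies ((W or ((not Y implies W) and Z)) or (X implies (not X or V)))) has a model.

Unsatisfiable

Initial set: {not ((W or ((not Y implies W) and Z)) implies ((W or ((not Y implies W) and Z)) or (X implies (not X or V))))}.
not ((W or ((not Y implies W) and Z)) implies ((W or ((not Y implies W) and Z)) or (X implies (not X or V)))): α-rule — add (W or ((not Y implies W) and Z)), not ((W or ((not Y implies W) and Z)) or (X implies (not X or V))).
not ((W or ((not Y implies W) and Z)) or (X implies (not X or V))): α-rule — add not (W or ((not Y implies W) and Z)), not (X implies (not X or V)).
not (W or ((not Y implies W) and Z)): α-rule — add not W, not ((not Y implies W) and Z).
not (X implies (not X or V)): α-rule — add X, not (not X or V).
not (not X or V): α-rule — add not not X, not V.
(W or ((not Y implies W) and Z)): β-rule — branch into W  //  ((not Y implies W) and Z).
  branch 1 (add W):
    × closes — contains both W and not W.
  branch 2 (add ((not Y implies W) and Z)):
    ((not Y implies W) and Z): α-rule — add (not Y implies W), Z.
    not ((not Y implies W) and Z): β-rule — branch into not (not Y implies W)  //  not Z.
      branch 2.1 (add not (not Y implies W)):
        not (not Y implies W): α-rule — add not Y, not W.
        (not Y implies W): β-rule — branch into not not Y  //  W.
          branch 2.1.1 (add not not Y):
            × closes — contains both Y and not Y.
          branch 2.1.2 (add W):
            × closes — contains both W and not W.
      branch 2.2 (add not Z):
        × closes — contains both Z and not Z.
All 4 branches close.
Every branch closed; the formula is unsatisfiable.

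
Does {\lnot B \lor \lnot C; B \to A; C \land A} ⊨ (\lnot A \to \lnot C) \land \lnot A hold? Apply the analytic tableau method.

No

Initial set: {(\lnot B \lor \lnot C); (B \to A); (C \land A); \lnot ((\lnot A \to \lnot C) \land \lnot A)}.
(C \land A): α-rule — add C, A.
(\lnot B \lor \lnot C): β-rule — branch into \lnot B  //  \lnot C.
  branch 1 (add \lnot B):
    (B \to A): β-rule — branch into \lnot B  //  A.
      branch 1.1 (add \lnot B):
        \lnot ((\lnot A \to \lnot C) \land \lnot A): β-rule — branch into \lnot (\lnot A \to \lnot C)  //  \lnot \lnot A.
          branch 1.1.1 (add \lnot (\lnot A \to \lnot C)):
            \lnot (\lnot A \to \lnot C): α-rule — add \lnot A, \lnot \lnot C.
            × closes — contains both A and \lnot A.
          branch 1.1.2 (add \lnot \lnot A):
            ○ open, literals {A=T, B=F, C=T}.
      branch 1.2 (add A):
        \lnot ((\lnot A \to \lnot C) \land \lnot A): β-rule — branch into \lnot (\lnot A \to \lnot C)  //  \lnot \lnot A.
          branch 1.2.1 (add \lnot (\lnot A \to \lnot C)):
            \lnot (\lnot A \to \lnot C): α-rule — add \lnot A, \lnot \lnot C.
            × closes — contains both A and \lnot A.
          branch 1.2.2 (add \lnot \lnot A):
            ○ open, literals {A=T, B=F, C=T}.
  branch 2 (add \lnot C):
    × closes — contains both C and \lnot C.
3 branches closed, 2 open.
An open branch gives a countermodel: A=T, B=F, C=T (unmentioned atoms arbitrary); the premises hold there but the conclusion fails.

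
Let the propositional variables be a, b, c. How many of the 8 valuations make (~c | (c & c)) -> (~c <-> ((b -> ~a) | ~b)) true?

4

Initial set: {((~c | (c & c)) -> (~c <-> ((b -> ~a) | ~b)))}.
((~c | (c & c)) -> (~c <-> ((b -> ~a) | ~b))): β-rule — branch into ~(~c | (c & c))  //  (~c <-> ((b -> ~a) | ~b)).
  branch 1 (add ~(~c | (c & c))):
    ~(~c | (c & c)): α-rule — add ~~c, ~(c & c).
    ~(c & c): β-rule — branch into ~c  //  ~c.
      branch 1.1 (add ~c):
        × closes — contains both c and ~c.
      branch 1.2 (add ~c):
        × closes — contains both c and ~c.
  branch 2 (add (~c <-> ((b -> ~a) | ~b))):
    (~c <-> ((b -> ~a) | ~b)): β-rule — branch into ~c, ((b -> ~a) | ~b)  //  ~~c, ~((b -> ~a) | ~b).
      branch 2.1 (add ~c, ((b -> ~a) | ~b)):
        ((b -> ~a) | ~b): β-rule — branch into (b -> ~a)  //  ~b.
          branch 2.1.1 (add (b -> ~a)):
            (b -> ~a): β-rule — branch into ~b  //  ~a.
              branch 2.1.1.1 (add ~b):
                ○ open, literals {b=false, c=false}.
              branch 2.1.1.2 (add ~a):
                ○ open, literals {a=false, c=false}.
          branch 2.1.2 (add ~b):
            ○ open, literals {b=false, c=false}.
      branch 2.2 (add ~~c, ~((b -> ~a) | ~b)):
        ~((b -> ~a) | ~b): α-rule — add ~(b -> ~a), ~~b.
        ~(b -> ~a): α-rule — add b, ~~a.
        ○ open, literals {a=true, b=true, c=true}.
2 branches closed, 4 open.
Each open branch fixes some atoms; the unmentioned ones are free. Counting distinct full assignments: branch {b=false, c=false} (a) contributes 2 new; branch {a=false, c=false} (b) contributes 1 new; branch {b=false, c=false} (a) contributes 0 new; branch {a=true, b=true, c=true} (none free) contributes 1 new. Total: 4.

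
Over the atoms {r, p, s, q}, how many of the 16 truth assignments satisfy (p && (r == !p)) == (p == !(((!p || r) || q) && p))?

14

Initial set: {((p && (r == !p)) == (p == !(((!p || r) || q) && p)))}.
((p && (r == !p)) == (p == !(((!p || r) || q) && p))): β-rule — branch into (p && (r == !p)), (p == !(((!p || r) || q) && p))  //  !(p && (r == !p)), !(p == !(((!p || r) || q) && p)).
  branch 1 (add (p && (r == !p)), (p == !(((!p || r) || q) && p))):
    (p && (r == !p)): α-rule — add p, (r == !p).
    (p == !(((!p || r) || q) && p)): β-rule — branch into p, !(((!p || r) || q) && p)  //  !p, !!(((!p || r) || q) && p).
      branch 1.1 (add p, !(((!p || r) || q) && p)):
        (r == !p): β-rule — branch into r, !p  //  !r, !!p.
          branch 1.1.1 (add r, !p):
            × closes — contains both p and !p.
          branch 1.1.2 (add !r, !!p):
            !(((!p || r) || q) && p): β-rule — branch into !((!p || r) || q)  //  !p.
              branch 1.1.2.1 (add !((!p || r) || q)):
                !((!p || r) || q): α-rule — add !(!p || r), !q.
                !(!p || r): α-rule — add !!p, !r.
                ○ open, literals {p=true, q=false, r=false}.
              branch 1.1.2.2 (add !p):
                × closes — contains both p and !p.
      branch 1.2 (add !p, !!(((!p || r) || q) && p)):
        × closes — contains both p and !p.
  branch 2 (add !(p && (r == !p)), !(p == !(((!p || r) || q) && p))):
    !(p && (r == !p)): β-rule — branch into !p  //  !(r == !p).
      branch 2.1 (add !p):
        !(p == !(((!p || r) || q) && p)): β-rule — branch into p, !!(((!p || r) || q) && p)  //  !p, !(((!p || r) || q) && p).
          branch 2.1.1 (add p, !!(((!p || r) || q) && p)):
            × closes — contains both p and !p.
          branch 2.1.2 (add !p, !(((!p || r) || q) && p)):
            !(((!p || r) || q) && p): β-rule — branch into !((!p || r) || q)  //  !p.
              branch 2.1.2.1 (add !((!p || r) || q)):
                !((!p || r) || q): α-rule — add !(!p || r), !q.
                !(!p || r): α-rule — add !!p, !r.
                × closes — contains both p and !p.
              branch 2.1.2.2 (add !p):
                ○ open, literals {p=false}.
      branch 2.2 (add !(r == !p)):
        !(p == !(((!p || r) || q) && p)): β-rule — branch into p, !!(((!p || r) || q) && p)  //  !p, !(((!p || r) || q) && p).
          branch 2.2.1 (add p, !!(((!p || r) || q) && p)):
            !!(((!p || r) || q) && p): α-rule — add ((!p || r) || q), p.
            !(r == !p): β-rule — branch into r, !!p  //  !r, !p.
              branch 2.2.1.1 (add r, !!p):
                ((!p || r) || q): β-rule — branch into (!p || r)  //  q.
                  branch 2.2.1.1.1 (add (!p || r)):
                    (!p || r): β-rule — branch into !p  //  r.
                      branch 2.2.1.1.1.1 (add !p):
                        × closes — contains both p and !p.
                      branch 2.2.1.1.1.2 (add r):
                        ○ open, literals {p=true, r=true}.
                  branch 2.2.1.1.2 (add q):
                    ○ open, literals {p=true, q=true, r=true}.
              branch 2.2.1.2 (add !r, !p):
                × closes — contains both p and !p.
          branch 2.2.2 (add !p, !(((!p || r) || q) && p)):
            !(r == !p): β-rule — branch into r, !!p  //  !r, !p.
              branch 2.2.2.1 (add r, !!p):
                × closes — contains both p and !p.
              branch 2.2.2.2 (add !r, !p):
                !(((!p || r) || q) && p): β-rule — branch into !((!p || r) || q)  //  !p.
                  branch 2.2.2.2.1 (add !((!p || r) || q)):
                    !((!p || r) || q): α-rule — add !(!p || r), !q.
                    !(!p || r): α-rule — add !!p, !r.
                    × closes — contains both p and !p.
                  branch 2.2.2.2.2 (add !p):
                    ○ open, literals {p=false, r=false}.
9 branches closed, 5 open.
Each open branch fixes some atoms; the unmentioned ones are free. Counting distinct full assignments: branch {p=true, q=false, r=false} (s) contributes 2 new; branch {p=false} (r, s, q) contributes 8 new; branch {p=true, r=true} (s, q) contributes 4 new; branch {p=true, q=true, r=true} (s) contributes 0 new; branch {p=false, r=false} (s, q) contributes 0 new. Total: 14.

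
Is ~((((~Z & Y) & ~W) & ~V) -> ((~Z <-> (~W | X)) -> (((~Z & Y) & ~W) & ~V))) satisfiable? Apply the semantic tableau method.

Initial set: {T ~((((~Z & Y) & ~W) & ~V) -> ((~Z <-> (~W | X)) -> (((~Z & Y) & ~W) & ~V)))}.
T ~((((~Z & Y) & ~W) & ~V) -> ((~Z <-> (~W | X)) -> (((~Z & Y) & ~W) & ~V))): α-rule — add T (((~Z & Y) & ~W) & ~V), F ((~Z <-> (~W | X)) -> (((~Z & Y) & ~W) & ~V)).
T (((~Z & Y) & ~W) & ~V): α-rule — add T ((~Z & Y) & ~W), T ~V.
F ((~Z <-> (~W | X)) -> (((~Z & Y) & ~W) & ~V)): α-rule — add T (~Z <-> (~W | X)), F (((~Z & Y) & ~W) & ~V).
T ((~Z & Y) & ~W): α-rule — add T (~Z & Y), T ~W.
T (~Z & Y): α-rule — add T ~Z, T Y.
T (~Z <-> (~W | X)): β-rule — branch into T ~Z, T (~W | X)  //  F ~Z, F (~W | X).
  branch 1 (add T ~Z, T (~W | X)):
    F (((~Z & Y) & ~W) & ~V): β-rule — branch into F ((~Z & Y) & ~W)  //  F ~V.
      branch 1.1 (add F ((~Z & Y) & ~W)):
        T (~W | X): β-rule — branch into T ~W  //  T X.
          branch 1.1.1 (add T ~W):
            F ((~Z & Y) & ~W): β-rule — branch into F (~Z & Y)  //  F ~W.
              branch 1.1.1.1 (add F (~Z & Y)):
                F (~Z & Y): β-rule — branch into F ~Z  //  F Y.
                  branch 1.1.1.1.1 (add F ~Z):
                    × closes — contains both Z and ~Z.
                  branch 1.1.1.1.2 (add F Y):
                    × closes — contains both Y and ~Y.
              branch 1.1.1.2 (add F ~W):
                × closes — contains both W and ~W.
          branch 1.1.2 (add T X):
            F ((~Z & Y) & ~W): β-rule — branch into F (~Z & Y)  //  F ~W.
              branch 1.1.2.1 (add F (~Z & Y)):
                F (~Z & Y): β-rule — branch into F ~Z  //  F Y.
                  branch 1.1.2.1.1 (add F ~Z):
                    × closes — contains both Z and ~Z.
                  branch 1.1.2.1.2 (add F Y):
                    × closes — contains both Y and ~Y.
              branch 1.1.2.2 (add F ~W):
                × closes — contains both W and ~W.
      branch 1.2 (add F ~V):
        × closes — contains both V and ~V.
  branch 2 (add F ~Z, F (~W | X)):
    × closes — contains both Z and ~Z.
All 8 branches close.
Every branch closed; the formula is unsatisfiable.

Unsatisfiable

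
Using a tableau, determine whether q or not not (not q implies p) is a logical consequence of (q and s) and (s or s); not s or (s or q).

Initial set: {((q and s) and (s or s)); (not s or (s or q)); not (q or not not (not q implies p))}.
((q and s) and (s or s)): α-rule — add (q and s), (s or s).
not (q or not not (not q implies p)): α-rule — add not q, not not not (not q implies p).
(q and s): α-rule — add q, s.
× closes — contains both q and not q.
All 1 branch closes.
Every branch closed, so the premises entail the conclusion.

Yes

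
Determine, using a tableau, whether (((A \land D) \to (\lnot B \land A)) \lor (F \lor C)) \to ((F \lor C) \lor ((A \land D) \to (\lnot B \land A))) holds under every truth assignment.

Valid

Assume the negation and expand:
Initial set: {\lnot ((((A \land D) \to (\lnot B \land A)) \lor (F \lor C)) \to ((F \lor C) \lor ((A \land D) \to (\lnot B \land A))))}.
\lnot ((((A \land D) \to (\lnot B \land A)) \lor (F \lor C)) \to ((F \lor C) \lor ((A \land D) \to (\lnot B \land A)))): α-rule — add (((A \land D) \to (\lnot B \land A)) \lor (F \lor C)), \lnot ((F \lor C) \lor ((A \land D) \to (\lnot B \land A))).
\lnot ((F \lor C) \lor ((A \land D) \to (\lnot B \land A))): α-rule — add \lnot (F \lor C), \lnot ((A \land D) \to (\lnot B \land A)).
\lnot (F \lor C): α-rule — add \lnot F, \lnot C.
\lnot ((A \land D) \to (\lnot B \land A)): α-rule — add (A \land D), \lnot (\lnot B \land A).
(A \land D): α-rule — add A, D.
(((A \land D) \to (\lnot B \land A)) \lor (F \lor C)): β-rule — branch into ((A \land D) \to (\lnot B \land A))  //  (F \lor C).
  branch 1 (add ((A \land D) \to (\lnot B \land A))):
    \lnot (\lnot B \land A): β-rule — branch into \lnot \lnot B  //  \lnot A.
      branch 1.1 (add \lnot \lnot B):
        ((A \land D) \to (\lnot B \land A)): β-rule — branch into \lnot (A \land D)  //  (\lnot B \land A).
          branch 1.1.1 (add \lnot (A \land D)):
            \lnot (A \land D): β-rule — branch into \lnot A  //  \lnot D.
              branch 1.1.1.1 (add \lnot A):
                × closes — contains both A and \lnot A.
              branch 1.1.1.2 (add \lnot D):
                × closes — contains both D and \lnot D.
          branch 1.1.2 (add (\lnot B \land A)):
            (\lnot B \land A): α-rule — add \lnot B, A.
            × closes — contains both B and \lnot B.
      branch 1.2 (add \lnot A):
        × closes — contains both A and \lnot A.
  branch 2 (add (F \lor C)):
    \lnot (\lnot B \land A): β-rule — branch into \lnot \lnot B  //  \lnot A.
      branch 2.1 (add \lnot \lnot B):
        (F \lor C): β-rule — branch into F  //  C.
          branch 2.1.1 (add F):
            × closes — contains both F and \lnot F.
          branch 2.1.2 (add C):
            × closes — contains both C and \lnot C.
      branch 2.2 (add \lnot A):
        × closes — contains both A and \lnot A.
All 7 branches close.
Every branch closed, so the negation is unsatisfiable and the formula is valid.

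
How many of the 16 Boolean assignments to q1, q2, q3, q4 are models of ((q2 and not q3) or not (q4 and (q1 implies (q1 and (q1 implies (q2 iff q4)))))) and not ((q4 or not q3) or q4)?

4

Initial set: {T (((q2 and not q3) or not (q4 and (q1 implies (q1 and (q1 implies (q2 iff q4)))))) and not ((q4 or not q3) or q4))}.
T (((q2 and not q3) or not (q4 and (q1 implies (q1 and (q1 implies (q2 iff q4)))))) and not ((q4 or not q3) or q4)): α-rule — add T ((q2 and not q3) or not (q4 and (q1 implies (q1 and (q1 implies (q2 iff q4)))))), T not ((q4 or not q3) or q4).
T not ((q4 or not q3) or q4): α-rule — add F (q4 or not q3), F q4.
F (q4 or not q3): α-rule — add F q4, F not q3.
T ((q2 and not q3) or not (q4 and (q1 implies (q1 and (q1 implies (q2 iff q4)))))): β-rule — branch into T (q2 and not q3)  //  T not (q4 and (q1 implies (q1 and (q1 implies (q2 iff q4))))).
  branch 1 (add T (q2 and not q3)):
    T (q2 and not q3): α-rule — add T q2, T not q3.
    × closes — contains both q3 and not q3.
  branch 2 (add T not (q4 and (q1 implies (q1 and (q1 implies (q2 iff q4)))))):
    T not (q4 and (q1 implies (q1 and (q1 implies (q2 iff q4))))): β-rule — branch into F q4  //  F (q1 implies (q1 and (q1 implies (q2 iff q4)))).
      branch 2.1 (add F q4):
        ○ open, literals {q3=1, q4=0}.
      branch 2.2 (add F (q1 implies (q1 and (q1 implies (q2 iff q4))))):
        F (q1 implies (q1 and (q1 implies (q2 iff q4)))): α-rule — add T q1, F (q1 and (q1 implies (q2 iff q4))).
        F (q1 and (q1 implies (q2 iff q4))): β-rule — branch into F q1  //  F (q1 implies (q2 iff q4)).
          branch 2.2.1 (add F q1):
            × closes — contains both q1 and not q1.
          branch 2.2.2 (add F (q1 implies (q2 iff q4))):
            F (q1 implies (q2 iff q4)): α-rule — add T q1, F (q2 iff q4).
            F (q2 iff q4): β-rule — branch into T q2, F q4  //  F q2, T q4.
              branch 2.2.2.1 (add T q2, F q4):
                ○ open, literals {q1=1, q2=1, q3=1, q4=0}.
              branch 2.2.2.2 (add F q2, T q4):
                × closes — contains both q4 and not q4.
3 branches closed, 2 open.
Each open branch fixes some atoms; the unmentioned ones are free. Counting distinct full assignments: branch {q3=1, q4=0} (q1, q2) contributes 4 new; branch {q1=1, q2=1, q3=1, q4=0} (none free) contributes 0 new. Total: 4.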